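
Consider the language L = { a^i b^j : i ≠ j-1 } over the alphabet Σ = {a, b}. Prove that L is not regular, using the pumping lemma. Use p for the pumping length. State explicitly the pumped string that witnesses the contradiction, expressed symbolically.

a^{p+p!} b^{p+p!+1}

Assume L is regular; let p be its pumping constant.
Choose w = a^p b^{p+p!+1}. Since p ≠ (p+p!+1)-1 = p+p!, w ∈ L; and |w| ≥ p.
By the pumping lemma, w = xyz with |xy| ≤ p and |y| ≥ 1.
Because |xy| ≤ p and w begins with p copies of a, we have y = a^k with 1 ≤ k ≤ p.
Since 1 ≤ k ≤ p, k divides p!; set t = 1 + p!/k. Then xy^t z has p + (p!/k)·k = p + p! copies of a. Now the a-count is p+p! and (b-count)-1 = (p+p!+1)-1 = p+p!, so i ≠ j-1 fails. So xy^t z = a^{p+p!} b^{p+p!+1} ∉ L.
Contradiction. Therefore L is not regular.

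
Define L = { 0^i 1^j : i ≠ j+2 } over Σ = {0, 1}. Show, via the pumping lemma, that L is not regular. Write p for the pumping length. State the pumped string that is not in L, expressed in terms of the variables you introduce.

Suppose for contradiction that L is regular, and let p be the pumping length.
Choose w = 0^p 1^{p+p!-2}. Since p ≠ (p+p!-2)+2 = p+p!, w ∈ L; and |w| ≥ p.
The pumping lemma gives a decomposition w = xyz where |xy| ≤ p and |y| ≥ 1.
The first p characters of w are 0's, so xy (and hence y) consists only of 0's. Write y = 0^k, 1 ≤ k ≤ p.
Since 1 ≤ k ≤ p, k divides p!; set t = 1 + p!/k. Then xy^t z has p + (p!/k)·k = p + p! copies of 0. Now the 0-count is p+p! and (1-count)+2 = (p+p!-2)+2 = p+p!, so i ≠ j+2 fails. So xy^t z = 0^{p+p!} 1^{p+p!-2} ∉ L.
Contradiction. Therefore L is not regular.

0^{p+p!} 1^{p+p!-2}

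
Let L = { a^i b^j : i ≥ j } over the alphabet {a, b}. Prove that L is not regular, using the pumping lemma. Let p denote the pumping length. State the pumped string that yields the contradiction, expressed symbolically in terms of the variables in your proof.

a^{p-k} b^p

Assume L is regular; let p be its pumping constant.
Choose w = a^p b^p ∈ L, with |w| = 2p ≥ p.
By the pumping lemma, w = xyz with |xy| ≤ p and |y| > 0.
Since the first p symbols of w are all a's and |xy| ≤ p, y lies entirely in the leading a-block: y = a^k for some k with 1 ≤ k ≤ p.
Consider xy^0z = xz = a^{p-k} b^p. Since k ≥ 1, the a-count p-k is less than p, so i ≥ j fails; thus xz ∉ L.
This contradicts the pumping lemma, so L is not regular.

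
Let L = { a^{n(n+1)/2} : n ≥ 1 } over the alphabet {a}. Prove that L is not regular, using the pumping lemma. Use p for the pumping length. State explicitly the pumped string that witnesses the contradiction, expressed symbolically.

Assume L is regular. Let p be the pumping length given by the pumping lemma.
Take w = a^{p(p+1)/2} ∈ L with |w| = p(p+1)/2 ≥ p.
By the pumping lemma, w = xyz with |xy| ≤ p and |y| > 0.
Then y = a^k for some k with 1 ≤ k ≤ p.
Pump with i = 2: xy^2z = a^{p(p+1)/2+k}. Since 1 ≤ k ≤ p, p(p+1)/2 < p(p+1)/2+k ≤ p(p+1)/2+p < (p+1)(p+2)/2, so p(p+1)/2+k is strictly between consecutive triangular numbers. So xy^2z ∉ L.
This contradicts the pumping lemma, so L is not regular.

a^{p(p+1)/2+k}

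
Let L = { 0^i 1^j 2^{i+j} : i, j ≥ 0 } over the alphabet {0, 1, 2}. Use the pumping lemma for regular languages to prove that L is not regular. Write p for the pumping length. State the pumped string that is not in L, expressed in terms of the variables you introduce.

Assume L is regular. Let p be the pumping length given by the pumping lemma.
Take w = 0^p 1^p 2^{2p} ∈ L (with i=j=p, i+j=2p), |w| = 4p ≥ p.
The pumping lemma gives a decomposition w = xyz where |xy| ≤ p and |y| ≥ 1.
Because |xy| ≤ p and w begins with p copies of 0, we have y = 0^k with 1 ≤ k ≤ p.
Consider xy^2z = 0^{p+k} 1^p 2^{2p}. Now the 0- and 1-counts sum to 2p+k, but the 2-count is 2p ≠ 2p+k. So xy^2z ∉ L.
This is a contradiction; hence L is not regular.

0^{p+k} 1^p 2^{2p}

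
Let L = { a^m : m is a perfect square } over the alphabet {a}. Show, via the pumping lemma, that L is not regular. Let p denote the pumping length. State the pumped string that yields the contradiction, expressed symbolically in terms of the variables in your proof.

Assume L is regular; let p be its pumping constant.
Take w = a^{p²} ∈ L with |w| = p² ≥ p.
The pumping lemma gives a decomposition w = xyz where |xy| ≤ p and |y| > 0.
Then y = a^k for some k with 1 ≤ k ≤ p.
Pump with i = 2: xy^2z = a^{p²+k}. Since 1 ≤ k ≤ p, p² < p²+k ≤ p²+p < (p+1)², so p²+k lies strictly between consecutive squares and is not a perfect square. So xy^2z ∉ L.
Contradiction. Therefore L is not regular.

a^{p²+k}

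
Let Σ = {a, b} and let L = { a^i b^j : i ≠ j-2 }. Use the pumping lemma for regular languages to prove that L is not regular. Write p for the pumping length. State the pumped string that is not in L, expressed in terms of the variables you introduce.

Assume L is regular; let p be its pumping constant.
Choose w = a^p b^{p+p!+2}. Since p ≠ (p+p!+2)-2 = p+p!, w ∈ L; and |w| ≥ p.
Write w = xyz as guaranteed by the lemma, with |xy| ≤ p and |y| > 0.
Because |xy| ≤ p and w begins with p copies of a, we have y = a^k with 1 ≤ k ≤ p.
Since 1 ≤ k ≤ p, k divides p!; set t = 1 + p!/k. Then xy^t z has p + (p!/k)·k = p + p! copies of a. Now the a-count is p+p! and (b-count)-2 = (p+p!+2)-2 = p+p!, so i ≠ j-2 fails. So xy^t z = a^{p+p!} b^{p+p!+2} ∉ L.
This is a contradiction; hence L is not regular.

a^{p+p!} b^{p+p!+2}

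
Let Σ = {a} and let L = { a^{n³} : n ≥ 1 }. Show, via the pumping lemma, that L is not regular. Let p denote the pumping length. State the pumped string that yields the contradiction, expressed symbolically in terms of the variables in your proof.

a^{p³+k}

Suppose for contradiction that L is regular, and let p be the pumping length.
Take w = a^{p³} ∈ L with |w| = p³ ≥ p.
The pumping lemma gives a decomposition w = xyz where |xy| ≤ p and |y| ≥ 1.
Then y = a^k for some k with 1 ≤ k ≤ p.
Pump with i = 2: xy^2z = a^{p³+k}. Since 1 ≤ k ≤ p, p³ < p³+k ≤ p³+p < p³+3p²+3p+1 = (p+1)³, so p³+k is not a perfect cube. So xy^2z ∉ L.
This contradicts the pumping lemma, so L is not regular.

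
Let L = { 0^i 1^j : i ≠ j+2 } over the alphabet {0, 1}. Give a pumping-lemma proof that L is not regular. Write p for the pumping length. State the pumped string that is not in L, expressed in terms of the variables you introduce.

Toward a contradiction, assume L is regular with pumping length p.
Choose w = 0^p 1^{p+p!-2}. Since p ≠ (p+p!-2)+2 = p+p!, w ∈ L; and |w| ≥ p.
The pumping lemma gives a decomposition w = xyz where |xy| ≤ p and |y| > 0.
Because |xy| ≤ p and w begins with p copies of 0, we have y = 0^k with 1 ≤ k ≤ p.
Since 1 ≤ k ≤ p, k divides p!; set t = 1 + p!/k. Then xy^t z has p + (p!/k)·k = p + p! copies of 0. Now the 0-count is p+p! and (1-count)+2 = (p+p!-2)+2 = p+p!, so i ≠ j+2 fails. So xy^t z = 0^{p+p!} 1^{p+p!-2} ∉ L.
This is a contradiction; hence L is not regular.

0^{p+p!} 1^{p+p!-2}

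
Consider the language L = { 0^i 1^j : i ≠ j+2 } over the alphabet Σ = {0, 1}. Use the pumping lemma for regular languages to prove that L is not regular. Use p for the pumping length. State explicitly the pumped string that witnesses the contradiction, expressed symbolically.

Suppose for contradiction that L is regular, and let p be the pumping length.
Choose w = 0^p 1^{p+p!-2}. Since p ≠ (p+p!-2)+2 = p+p!, w ∈ L; and |w| ≥ p.
Write w = xyz as guaranteed by the lemma, with |xy| ≤ p and y is nonempty.
The first p characters of w are 0's, so xy (and hence y) consists only of 0's. Write y = 0^k, 1 ≤ k ≤ p.
Since 1 ≤ k ≤ p, k divides p!; set t = 1 + p!/k. Then xy^t z has p + (p!/k)·k = p + p! copies of 0. Now the 0-count is p+p! and (1-count)+2 = (p+p!-2)+2 = p+p!, so i ≠ j+2 fails. So xy^t z = 0^{p+p!} 1^{p+p!-2} ∉ L.
This contradicts the pumping lemma, so L is not regular.

0^{p+p!} 1^{p+p!-2}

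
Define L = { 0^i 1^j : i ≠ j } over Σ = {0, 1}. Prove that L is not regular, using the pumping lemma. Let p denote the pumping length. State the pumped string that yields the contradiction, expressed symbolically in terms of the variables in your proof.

0^{p+p!} 1^{p+p!}

Toward a contradiction, assume L is regular with pumping length p.
Choose w = 0^p 1^{p+p!}. Since p ≠ p+p!, w ∈ L; and |w| ≥ p.
The pumping lemma gives a decomposition w = xyz where |xy| ≤ p and |y| ≥ 1.
Since the first p symbols of w are all 0's and |xy| ≤ p, y lies entirely in the leading 0-block: y = 0^k for some k with 1 ≤ k ≤ p.
Since 1 ≤ k ≤ p, k divides p!; set t = 1 + p!/k. Then xy^t z has p + (p!/k)·k = p + p! copies of 0. Now the 0-count equals the 1-count, so i ≠ j fails. So xy^t z = 0^{p+p!} 1^{p+p!} ∉ L.
This is a contradiction; hence L is not regular.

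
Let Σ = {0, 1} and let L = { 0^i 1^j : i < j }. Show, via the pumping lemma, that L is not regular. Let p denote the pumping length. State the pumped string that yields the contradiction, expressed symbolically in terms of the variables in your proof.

Suppose for contradiction that L is regular, and let p be the pumping length.
Choose w = 0^p 1^{p+1} ∈ L, with |w| = 2p+1 ≥ p.
By the pumping lemma, w = xyz with |xy| ≤ p and |y| ≥ 1.
Because |xy| ≤ p and w begins with p copies of 0, we have y = 0^k with 1 ≤ k ≤ p.
Consider xy^2z = 0^{p+k} 1^{p+1}. Since k ≥ 1, the 0-count p+k is at least p+1, so i < j fails; thus xy^2z ∉ L.
This is a contradiction; hence L is not regular.

0^{p+k} 1^{p+1}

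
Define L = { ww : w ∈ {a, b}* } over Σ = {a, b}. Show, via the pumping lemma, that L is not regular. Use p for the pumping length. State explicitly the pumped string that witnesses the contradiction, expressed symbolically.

a^{p+k} b^p a^p b^p

Toward a contradiction, assume L is regular with pumping length p.
Take w = a^p b^p a^p b^p = uu where u = a^pb^p; then w ∈ L and |w| = 4p ≥ p.
By the pumping lemma, w = xyz with |xy| ≤ p and y is nonempty.
Because |xy| ≤ p and w begins with p copies of a, we have y = a^k with 1 ≤ k ≤ p.
Pump with i = 2: xy^2z = a^{p+k} b^p a^p b^p, of length 4p+k. Suppose this equals vv. The string starts with a and ends with b, so v does too; thus the boundary between the two copies of v is a b→a transition. There is exactly one such transition, at position 2p+k, so |v| = 2p+k and |vv| = 4p+2k ≠ 4p+k since k ≥ 1. So xy^2z ∉ L.
Contradiction. Therefore L is not regular.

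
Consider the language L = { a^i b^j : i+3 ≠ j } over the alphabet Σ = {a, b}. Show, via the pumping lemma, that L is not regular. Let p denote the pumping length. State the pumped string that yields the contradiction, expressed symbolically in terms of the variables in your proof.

a^{p+p!} b^{p+p!+3}

Assume L is regular; let p be its pumping constant.
Choose w = a^p b^{p+p!+3}. Since p ≠ (p+p!+3)-3 = p+p!, w ∈ L; and |w| ≥ p.
By the pumping lemma, w = xyz with |xy| ≤ p and |y| ≥ 1.
Because |xy| ≤ p and w begins with p copies of a, we have y = a^k with 1 ≤ k ≤ p.
Since 1 ≤ k ≤ p, k divides p!; set t = 1 + p!/k. Then xy^t z has p + (p!/k)·k = p + p! copies of a. Now the a-count is p+p! and (b-count)-3 = (p+p!+3)-3 = p+p!, so i+3 ≠ j fails. So xy^t z = a^{p+p!} b^{p+p!+3} ∉ L.
This contradicts the pumping lemma, so L is not regular.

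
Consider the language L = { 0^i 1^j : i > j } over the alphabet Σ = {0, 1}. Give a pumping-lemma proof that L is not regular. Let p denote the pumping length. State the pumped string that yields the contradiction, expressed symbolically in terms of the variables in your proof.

0^{p+1-k} 1^p

Suppose for contradiction that L is regular, and let p be the pumping length.
Choose w = 0^{p+1} 1^p ∈ L, with |w| = 2p+1 ≥ p.
Write w = xyz as guaranteed by the lemma, with |xy| ≤ p and y is nonempty.
Since the first p symbols of w are all 0's and |xy| ≤ p, y lies entirely in the leading 0-block: y = 0^k for some k with 1 ≤ k ≤ p.
Consider xy^0z = xz = 0^{p+1-k} 1^p. Since k ≥ 1, the 0-count p+1-k is at most p, so i > j fails; thus xz ∉ L.
Contradiction. Therefore L is not regular.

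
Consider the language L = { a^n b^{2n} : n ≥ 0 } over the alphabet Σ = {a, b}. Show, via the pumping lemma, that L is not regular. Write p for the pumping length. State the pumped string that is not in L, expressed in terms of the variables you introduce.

a^{p+k} b^{2p}

Assume L is regular. Let p be the pumping length given by the pumping lemma.
Take w = a^p b^{2p}. Then w ∈ L and |w| = 3p ≥ p.
By the pumping lemma, w = xyz with |xy| ≤ p and y is nonempty.
Because |xy| ≤ p and w begins with p copies of a, we have y = a^k with 1 ≤ k ≤ p.
Pump with i = 2: xy^2z = a^{p+k} b^{2p}. For this to lie in L we would need 2p = 2(p+k), which forces k = 0. But k ≥ 1, so xy^2z ∉ L.
This contradicts the pumping lemma, so L is not regular.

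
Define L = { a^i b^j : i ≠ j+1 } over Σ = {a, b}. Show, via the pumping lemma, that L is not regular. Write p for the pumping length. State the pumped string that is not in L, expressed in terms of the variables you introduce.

a^{p+p!} b^{p+p!-1}

Toward a contradiction, assume L is regular with pumping length p.
Choose w = a^p b^{p+p!-1}. Since p ≠ (p+p!-1)+1 = p+p!, w ∈ L; and |w| ≥ p.
By the pumping lemma, w = xyz with |xy| ≤ p and y is nonempty.
Because |xy| ≤ p and w begins with p copies of a, we have y = a^k with 1 ≤ k ≤ p.
Since 1 ≤ k ≤ p, k divides p!; set t = 1 + p!/k. Then xy^t z has p + (p!/k)·k = p + p! copies of a. Now the a-count is p+p! and (b-count)+1 = (p+p!-1)+1 = p+p!, so i ≠ j+1 fails. So xy^t z = a^{p+p!} b^{p+p!-1} ∉ L.
This contradicts the pumping lemma, so L is not regular.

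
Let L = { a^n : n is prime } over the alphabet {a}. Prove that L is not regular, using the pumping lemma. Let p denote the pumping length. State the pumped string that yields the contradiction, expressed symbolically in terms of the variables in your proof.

a^{q(1+k)}

Toward a contradiction, assume L is regular with pumping length p.
Let q be a prime with q ≥ p+2 (infinitely many primes exist), and take w = a^q ∈ L with |w| = q ≥ p.
Write w = xyz as guaranteed by the lemma, with |xy| ≤ p and y is nonempty.
Then y = a^k for some k with 1 ≤ k ≤ p.
Since 1 ≤ k ≤ p, |xz| = q-k. Pump with i = q+1: |xy^{q+1}z| = (q-k)+(q+1)k = q+qk = q(1+k), which is composite (both factors ≥ 2). So xy^{q+1}z = a^{q(1+k)} ∉ L.
Contradiction. Therefore L is not regular.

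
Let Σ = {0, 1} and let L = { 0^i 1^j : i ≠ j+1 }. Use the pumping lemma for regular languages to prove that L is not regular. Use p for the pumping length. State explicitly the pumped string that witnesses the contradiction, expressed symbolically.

0^{p+p!} 1^{p+p!-1}

Assume L is regular; let p be its pumping constant.
Choose w = 0^p 1^{p+p!-1}. Since p ≠ (p+p!-1)+1 = p+p!, w ∈ L; and |w| ≥ p.
The pumping lemma gives a decomposition w = xyz where |xy| ≤ p and |y| > 0.
Since the first p symbols of w are all 0's and |xy| ≤ p, y lies entirely in the leading 0-block: y = 0^k for some k with 1 ≤ k ≤ p.
Since 1 ≤ k ≤ p, k divides p!; set t = 1 + p!/k. Then xy^t z has p + (p!/k)·k = p + p! copies of 0. Now the 0-count is p+p! and (1-count)+1 = (p+p!-1)+1 = p+p!, so i ≠ j+1 fails. So xy^t z = 0^{p+p!} 1^{p+p!-1} ∉ L.
This contradicts the pumping lemma, so L is not regular.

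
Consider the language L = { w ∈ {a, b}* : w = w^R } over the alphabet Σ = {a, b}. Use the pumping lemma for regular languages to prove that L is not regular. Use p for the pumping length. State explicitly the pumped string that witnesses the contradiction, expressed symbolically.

a^{p+k} b a^p

Assume L is regular; let p be its pumping constant.
Take w = a^p b a^p, a palindrome of length 2p+1 ≥ p.
By the pumping lemma, w = xyz with |xy| ≤ p and y is nonempty.
Since the first p symbols of w are all a's and |xy| ≤ p, y lies entirely in the leading a-block: y = a^k for some k with 1 ≤ k ≤ p.
Pump with i = 2: xy^2z = a^{p+k} b a^p. Its reverse is a^p b a^{p+k}, which differs from xy^2z since k ≥ 1. So xy^2z is not a palindrome and xy^2z ∉ L.
Contradiction. Therefore L is not regular.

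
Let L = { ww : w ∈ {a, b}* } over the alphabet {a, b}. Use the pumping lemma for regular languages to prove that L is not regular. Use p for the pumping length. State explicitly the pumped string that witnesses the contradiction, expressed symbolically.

a^{p+k} b^p a^p b^p

Assume L is regular. Let p be the pumping length given by the pumping lemma.
Take w = a^p b^p a^p b^p = uu where u = a^pb^p; then w ∈ L and |w| = 4p ≥ p.
Write w = xyz as guaranteed by the lemma, with |xy| ≤ p and |y| ≥ 1.
Because |xy| ≤ p and w begins with p copies of a, we have y = a^k with 1 ≤ k ≤ p.
Pump with i = 2: xy^2z = a^{p+k} b^p a^p b^p, of length 4p+k. Suppose this equals vv. The string starts with a and ends with b, so v does too; thus the boundary between the two copies of v is a b→a transition. There is exactly one such transition, at position 2p+k, so |v| = 2p+k and |vv| = 4p+2k ≠ 4p+k since k ≥ 1. So xy^2z ∉ L.
This contradicts the pumping lemma, so L is not regular.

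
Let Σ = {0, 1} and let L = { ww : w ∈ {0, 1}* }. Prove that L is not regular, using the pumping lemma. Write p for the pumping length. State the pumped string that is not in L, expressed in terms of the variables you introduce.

0^{p+k} 1^p 0^p 1^p

Assume L is regular; let p be its pumping constant.
Take w = 0^p 1^p 0^p 1^p = uu where u = 0^p1^p; then w ∈ L and |w| = 4p ≥ p.
By the pumping lemma, w = xyz with |xy| ≤ p and |y| > 0.
The first p characters of w are 0's, so xy (and hence y) consists only of 0's. Write y = 0^k, 1 ≤ k ≤ p.
Pump with i = 2: xy^2z = 0^{p+k} 1^p 0^p 1^p, of length 4p+k. Suppose this equals vv. The string starts with 0 and ends with 1, so v does too; thus the boundary between the two copies of v is a 1→0 transition. There is exactly one such transition, at position 2p+k, so |v| = 2p+k and |vv| = 4p+2k ≠ 4p+k since k ≥ 1. So xy^2z ∉ L.
This is a contradiction; hence L is not regular.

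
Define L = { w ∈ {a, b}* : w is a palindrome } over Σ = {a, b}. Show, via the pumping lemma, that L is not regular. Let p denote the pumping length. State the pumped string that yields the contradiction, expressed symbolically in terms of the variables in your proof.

a^{p+k} b a^p

Assume L is regular. Let p be the pumping length given by the pumping lemma.
Take w = a^p b a^p, a palindrome of length 2p+1 ≥ p.
By the pumping lemma, w = xyz with |xy| ≤ p and |y| ≥ 1.
The first p characters of w are a's, so xy (and hence y) consists only of a's. Write y = a^k, 1 ≤ k ≤ p.
Pump with i = 2: xy^2z = a^{p+k} b a^p. Its reverse is a^p b a^{p+k}, which differs from xy^2z since k ≥ 1. So xy^2z is not a palindrome and xy^2z ∉ L.
This contradicts the pumping lemma, so L is not regular.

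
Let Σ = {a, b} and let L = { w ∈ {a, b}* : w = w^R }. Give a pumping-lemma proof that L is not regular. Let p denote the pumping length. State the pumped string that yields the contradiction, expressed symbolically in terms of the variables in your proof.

a^{p+k} b a^p

Toward a contradiction, assume L is regular with pumping length p.
Take w = a^p b a^p, a palindrome of length 2p+1 ≥ p.
Write w = xyz as guaranteed by the lemma, with |xy| ≤ p and |y| ≥ 1.
Since the first p symbols of w are all a's and |xy| ≤ p, y lies entirely in the leading a-block: y = a^k for some k with 1 ≤ k ≤ p.
Pump with i = 2: xy^2z = a^{p+k} b a^p. Its reverse is a^p b a^{p+k}, which differs from xy^2z since k ≥ 1. So xy^2z is not a palindrome and xy^2z ∉ L.
This contradicts the pumping lemma, so L is not regular.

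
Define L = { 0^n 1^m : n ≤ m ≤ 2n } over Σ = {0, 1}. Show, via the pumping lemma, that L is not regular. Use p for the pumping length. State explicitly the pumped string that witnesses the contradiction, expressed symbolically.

0^{p+k} 1^p

Assume L is regular; let p be its pumping constant.
Take w = 0^p 1^p ∈ L (since p ≤ p ≤ 2p), with |w| = 2p ≥ p.
By the pumping lemma, w = xyz with |xy| ≤ p and |y| ≥ 1.
The first p characters of w are 0's, so xy (and hence y) consists only of 0's. Write y = 0^k, 1 ≤ k ≤ p.
Pump with i = 2: xy^2z = 0^{p+k} 1^p. Now n = p+k > p = m, so the condition n ≤ m fails. Thus xy^2z ∉ L.
Contradiction. Therefore L is not regular.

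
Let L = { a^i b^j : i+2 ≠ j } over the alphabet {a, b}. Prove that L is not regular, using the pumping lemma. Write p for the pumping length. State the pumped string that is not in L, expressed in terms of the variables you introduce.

Assume L is regular; let p be its pumping constant.
Choose w = a^p b^{p+p!+2}. Since p ≠ (p+p!+2)-2 = p+p!, w ∈ L; and |w| ≥ p.
The pumping lemma gives a decomposition w = xyz where |xy| ≤ p and y is nonempty.
Since the first p symbols of w are all a's and |xy| ≤ p, y lies entirely in the leading a-block: y = a^k for some k with 1 ≤ k ≤ p.
Since 1 ≤ k ≤ p, k divides p!; set t = 1 + p!/k. Then xy^t z has p + (p!/k)·k = p + p! copies of a. Now the a-count is p+p! and (b-count)-2 = (p+p!+2)-2 = p+p!, so i+2 ≠ j fails. So xy^t z = a^{p+p!} b^{p+p!+2} ∉ L.
This contradicts the pumping lemma, so L is not regular.

a^{p+p!} b^{p+p!+2}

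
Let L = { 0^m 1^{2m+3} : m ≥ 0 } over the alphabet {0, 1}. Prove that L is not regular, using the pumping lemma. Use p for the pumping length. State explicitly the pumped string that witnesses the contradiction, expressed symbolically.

0^{p+k} 1^{2p+3}

Toward a contradiction, assume L is regular with pumping length p.
Take w = 0^p 1^{2p+3}. Then w ∈ L and |w| = 3p+3 ≥ p.
Write w = xyz as guaranteed by the lemma, with |xy| ≤ p and |y| > 0.
The first p characters of w are 0's, so xy (and hence y) consists only of 0's. Write y = 0^k, 1 ≤ k ≤ p.
Pump with i = 2: xy^2z = 0^{p+k} 1^{2p+3}. For this to lie in L we would need 2p+3 = 2(p+k)+3, which forces k = 0. But k ≥ 1, so xy^2z ∉ L.
Contradiction. Therefore L is not regular.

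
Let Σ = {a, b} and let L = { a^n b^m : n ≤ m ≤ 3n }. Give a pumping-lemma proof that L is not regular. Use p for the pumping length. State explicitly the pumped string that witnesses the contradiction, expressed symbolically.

Suppose for contradiction that L is regular, and let p be the pumping length.
Take w = a^p b^p ∈ L (since p ≤ p ≤ 3p), with |w| = 2p ≥ p.
Write w = xyz as guaranteed by the lemma, with |xy| ≤ p and y is nonempty.
Since the first p symbols of w are all a's and |xy| ≤ p, y lies entirely in the leading a-block: y = a^k for some k with 1 ≤ k ≤ p.
Pump with i = 2: xy^2z = a^{p+k} b^p. Now n = p+k > p = m, so the condition n ≤ m fails. Thus xy^2z ∉ L.
Contradiction. Therefore L is not regular.

a^{p+k} b^p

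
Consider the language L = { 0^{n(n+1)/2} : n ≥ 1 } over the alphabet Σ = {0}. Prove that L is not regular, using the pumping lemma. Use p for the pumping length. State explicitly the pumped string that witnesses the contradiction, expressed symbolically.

Assume L is regular; let p be its pumping constant.
Take w = 0^{p(p+1)/2} ∈ L with |w| = p(p+1)/2 ≥ p.
Write w = xyz as guaranteed by the lemma, with |xy| ≤ p and y is nonempty.
Then y = 0^k for some k with 1 ≤ k ≤ p.
Pump with i = 2: xy^2z = 0^{p(p+1)/2+k}. Since 1 ≤ k ≤ p, p(p+1)/2 < p(p+1)/2+k ≤ p(p+1)/2+p < (p+1)(p+2)/2, so p(p+1)/2+k is strictly between consecutive triangular numbers. So xy^2z ∉ L.
Contradiction. Therefore L is not regular.

0^{p(p+1)/2+k}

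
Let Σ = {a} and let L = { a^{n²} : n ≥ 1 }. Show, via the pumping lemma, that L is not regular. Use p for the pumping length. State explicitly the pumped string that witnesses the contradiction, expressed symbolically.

Suppose for contradiction that L is regular, and let p be the pumping length.
Take w = a^{p²} ∈ L with |w| = p² ≥ p.
The pumping lemma gives a decomposition w = xyz where |xy| ≤ p and |y| > 0.
Then y = a^k for some k with 1 ≤ k ≤ p.
Pump with i = 2: xy^2z = a^{p²+k}. Since 1 ≤ k ≤ p, p² < p²+k ≤ p²+p < (p+1)², so p²+k lies strictly between consecutive squares and is not a perfect square. So xy^2z ∉ L.
Contradiction. Therefore L is not regular.

a^{p²+k}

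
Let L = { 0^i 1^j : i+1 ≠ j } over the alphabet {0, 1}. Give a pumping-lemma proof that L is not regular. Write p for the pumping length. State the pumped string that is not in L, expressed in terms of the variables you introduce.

0^{p+p!} 1^{p+p!+1}

Suppose for contradiction that L is regular, and let p be the pumping length.
Choose w = 0^p 1^{p+p!+1}. Since p ≠ (p+p!+1)-1 = p+p!, w ∈ L; and |w| ≥ p.
By the pumping lemma, w = xyz with |xy| ≤ p and y is nonempty.
The first p characters of w are 0's, so xy (and hence y) consists only of 0's. Write y = 0^k, 1 ≤ k ≤ p.
Since 1 ≤ k ≤ p, k divides p!; set t = 1 + p!/k. Then xy^t z has p + (p!/k)·k = p + p! copies of 0. Now the 0-count is p+p! and (1-count)-1 = (p+p!+1)-1 = p+p!, so i+1 ≠ j fails. So xy^t z = 0^{p+p!} 1^{p+p!+1} ∉ L.
This contradicts the pumping lemma, so L is not regular.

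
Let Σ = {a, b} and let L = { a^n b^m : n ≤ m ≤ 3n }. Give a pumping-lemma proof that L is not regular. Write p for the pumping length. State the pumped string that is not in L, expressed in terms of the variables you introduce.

Toward a contradiction, assume L is regular with pumping length p.
Take w = a^p b^p ∈ L (since p ≤ p ≤ 3p), with |w| = 2p ≥ p.
Write w = xyz as guaranteed by the lemma, with |xy| ≤ p and |y| ≥ 1.
Since the first p symbols of w are all a's and |xy| ≤ p, y lies entirely in the leading a-block: y = a^k for some k with 1 ≤ k ≤ p.
Pump with i = 2: xy^2z = a^{p+k} b^p. Now n = p+k > p = m, so the condition n ≤ m fails. Thus xy^2z ∉ L.
Contradiction. Therefore L is not regular.

a^{p+k} b^p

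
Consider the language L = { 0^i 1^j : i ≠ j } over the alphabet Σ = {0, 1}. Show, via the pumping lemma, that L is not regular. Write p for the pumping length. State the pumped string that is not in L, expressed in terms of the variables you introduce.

Suppose for contradiction that L is regular, and let p be the pumping length.
Choose w = 0^p 1^{p+p!}. Since p ≠ p+p!, w ∈ L; and |w| ≥ p.
By the pumping lemma, w = xyz with |xy| ≤ p and |y| ≥ 1.
Because |xy| ≤ p and w begins with p copies of 0, we have y = 0^k with 1 ≤ k ≤ p.
Since 1 ≤ k ≤ p, k divides p!; set t = 1 + p!/k. Then xy^t z has p + (p!/k)·k = p + p! copies of 0. Now the 0-count equals the 1-count, so i ≠ j fails. So xy^t z = 0^{p+p!} 1^{p+p!} ∉ L.
Contradiction. Therefore L is not regular.

0^{p+p!} 1^{p+p!}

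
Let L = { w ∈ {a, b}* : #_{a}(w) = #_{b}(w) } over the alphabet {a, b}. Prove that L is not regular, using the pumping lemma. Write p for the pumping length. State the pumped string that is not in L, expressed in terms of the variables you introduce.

a^{p+k} b^p

Toward a contradiction, assume L is regular with pumping length p.
Choose w = a^p b^p ∈ L with |w| = 2p ≥ p.
The pumping lemma gives a decomposition w = xyz where |xy| ≤ p and |y| ≥ 1.
Since the first p symbols of w are all a's and |xy| ≤ p, y lies entirely in the leading a-block: y = a^k for some k with 1 ≤ k ≤ p.
Pump with i = 2: xy^2z = a^{p+k} b^p has p+k occurrences of a but only p of b. Since k ≥ 1 the counts differ, so xy^2z ∉ L.
Contradiction. Therefore L is not regular.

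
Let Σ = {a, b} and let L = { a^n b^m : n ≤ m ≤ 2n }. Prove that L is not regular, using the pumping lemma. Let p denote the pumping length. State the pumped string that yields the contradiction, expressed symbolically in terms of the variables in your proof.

a^{p+k} b^p

Assume L is regular. Let p be the pumping length given by the pumping lemma.
Take w = a^p b^p ∈ L (since p ≤ p ≤ 2p), with |w| = 2p ≥ p.
Write w = xyz as guaranteed by the lemma, with |xy| ≤ p and y is nonempty.
Because |xy| ≤ p and w begins with p copies of a, we have y = a^k with 1 ≤ k ≤ p.
Pump with i = 2: xy^2z = a^{p+k} b^p. Now n = p+k > p = m, so the condition n ≤ m fails. Thus xy^2z ∉ L.
This is a contradiction; hence L is not regular.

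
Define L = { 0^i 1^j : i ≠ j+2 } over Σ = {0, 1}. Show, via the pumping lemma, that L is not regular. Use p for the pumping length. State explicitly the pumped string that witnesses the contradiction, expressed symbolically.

Assume L is regular. Let p be the pumping length given by the pumping lemma.
Choose w = 0^p 1^{p+p!-2}. Since p ≠ (p+p!-2)+2 = p+p!, w ∈ L; and |w| ≥ p.
Write w = xyz as guaranteed by the lemma, with |xy| ≤ p and |y| ≥ 1.
Since the first p symbols of w are all 0's and |xy| ≤ p, y lies entirely in the leading 0-block: y = 0^k for some k with 1 ≤ k ≤ p.
Since 1 ≤ k ≤ p, k divides p!; set t = 1 + p!/k. Then xy^t z has p + (p!/k)·k = p + p! copies of 0. Now the 0-count is p+p! and (1-count)+2 = (p+p!-2)+2 = p+p!, so i ≠ j+2 fails. So xy^t z = 0^{p+p!} 1^{p+p!-2} ∉ L.
This contradicts the pumping lemma, so L is not regular.

0^{p+p!} 1^{p+p!-2}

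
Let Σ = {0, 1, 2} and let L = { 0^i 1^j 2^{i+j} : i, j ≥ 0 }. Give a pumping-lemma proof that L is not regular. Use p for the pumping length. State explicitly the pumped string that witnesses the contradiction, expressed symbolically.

Suppose for contradiction that L is regular, and let p be the pumping length.
Take w = 0^p 1^p 2^{2p} ∈ L (with i=j=p, i+j=2p), |w| = 4p ≥ p.
By the pumping lemma, w = xyz with |xy| ≤ p and y is nonempty.
The first p characters of w are 0's, so xy (and hence y) consists only of 0's. Write y = 0^k, 1 ≤ k ≤ p.
Consider xy^2z = 0^{p+k} 1^p 2^{2p}. Now the 0- and 1-counts sum to 2p+k, but the 2-count is 2p ≠ 2p+k. So xy^2z ∉ L.
This contradicts the pumping lemma, so L is not regular.

0^{p+k} 1^p 2^{2p}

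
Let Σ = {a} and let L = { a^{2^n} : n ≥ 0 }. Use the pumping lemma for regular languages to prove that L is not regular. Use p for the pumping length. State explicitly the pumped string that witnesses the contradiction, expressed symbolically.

Toward a contradiction, assume L is regular with pumping length p.
Take w = a^{2^p} ∈ L with |w| = 2^p ≥ p.
Write w = xyz as guaranteed by the lemma, with |xy| ≤ p and |y| > 0.
Then y = a^k for some k with 1 ≤ k ≤ p.
Pump with i = 2: xy^2z = a^{2^p+k}. Since 1 ≤ k ≤ p < 2^p, we have 2^p < 2^p+k < 2^{p+1}, so 2^p+k is not a power of 2. So xy^2z ∉ L.
This contradicts the pumping lemma, so L is not regular.

a^{2^p+k}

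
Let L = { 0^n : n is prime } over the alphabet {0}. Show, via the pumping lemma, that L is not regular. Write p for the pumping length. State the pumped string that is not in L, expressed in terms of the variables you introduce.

Suppose for contradiction that L is regular, and let p be the pumping length.
Let q be a prime with q ≥ p+2 (infinitely many primes exist), and take w = 0^q ∈ L with |w| = q ≥ p.
The pumping lemma gives a decomposition w = xyz where |xy| ≤ p and y is nonempty.
Then y = 0^k for some k with 1 ≤ k ≤ p.
Since 1 ≤ k ≤ p, |xz| = q-k. Pump with i = q+1: |xy^{q+1}z| = (q-k)+(q+1)k = q+qk = q(1+k), which is composite (both factors ≥ 2). So xy^{q+1}z = 0^{q(1+k)} ∉ L.
Contradiction. Therefore L is not regular.

0^{q(1+k)}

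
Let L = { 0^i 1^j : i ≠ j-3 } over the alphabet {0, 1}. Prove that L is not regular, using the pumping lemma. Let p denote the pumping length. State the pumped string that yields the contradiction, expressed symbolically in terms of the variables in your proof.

Toward a contradiction, assume L is regular with pumping length p.
Choose w = 0^p 1^{p+p!+3}. Since p ≠ (p+p!+3)-3 = p+p!, w ∈ L; and |w| ≥ p.
Write w = xyz as guaranteed by the lemma, with |xy| ≤ p and |y| ≥ 1.
Because |xy| ≤ p and w begins with p copies of 0, we have y = 0^k with 1 ≤ k ≤ p.
Since 1 ≤ k ≤ p, k divides p!; set t = 1 + p!/k. Then xy^t z has p + (p!/k)·k = p + p! copies of 0. Now the 0-count is p+p! and (1-count)-3 = (p+p!+3)-3 = p+p!, so i ≠ j-3 fails. So xy^t z = 0^{p+p!} 1^{p+p!+3} ∉ L.
Contradiction. Therefore L is not regular.

0^{p+p!} 1^{p+p!+3}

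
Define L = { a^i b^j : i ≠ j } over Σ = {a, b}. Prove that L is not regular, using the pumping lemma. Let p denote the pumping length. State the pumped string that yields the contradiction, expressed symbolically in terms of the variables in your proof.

a^{p+p!} b^{p+p!}

Toward a contradiction, assume L is regular with pumping length p.
Choose w = a^p b^{p+p!}. Since p ≠ p+p!, w ∈ L; and |w| ≥ p.
Write w = xyz as guaranteed by the lemma, with |xy| ≤ p and |y| > 0.
The first p characters of w are a's, so xy (and hence y) consists only of a's. Write y = a^k, 1 ≤ k ≤ p.
Since 1 ≤ k ≤ p, k divides p!; set t = 1 + p!/k. Then xy^t z has p + (p!/k)·k = p + p! copies of a. Now the a-count equals the b-count, so i ≠ j fails. So xy^t z = a^{p+p!} b^{p+p!} ∉ L.
This is a contradiction; hence L is not regular.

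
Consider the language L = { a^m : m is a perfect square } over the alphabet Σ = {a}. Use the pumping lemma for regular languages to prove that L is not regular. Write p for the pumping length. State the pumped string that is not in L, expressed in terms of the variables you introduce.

Suppose for contradiction that L is regular, and let p be the pumping length.
Take w = a^{p²} ∈ L with |w| = p² ≥ p.
The pumping lemma gives a decomposition w = xyz where |xy| ≤ p and |y| > 0.
Then y = a^k for some k with 1 ≤ k ≤ p.
Pump with i = 2: xy^2z = a^{p²+k}. Since 1 ≤ k ≤ p, p² < p²+k ≤ p²+p < (p+1)², so p²+k lies strictly between consecutive squares and is not a perfect square. So xy^2z ∉ L.
Contradiction. Therefore L is not regular.

a^{p²+k}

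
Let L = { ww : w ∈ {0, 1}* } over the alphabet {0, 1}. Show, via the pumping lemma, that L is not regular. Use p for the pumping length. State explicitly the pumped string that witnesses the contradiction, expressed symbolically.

Assume L is regular. Let p be the pumping length given by the pumping lemma.
Take w = 0^p 1^p 0^p 1^p = uu where u = 0^p1^p; then w ∈ L and |w| = 4p ≥ p.
The pumping lemma gives a decomposition w = xyz where |xy| ≤ p and |y| > 0.
Because |xy| ≤ p and w begins with p copies of 0, we have y = 0^k with 1 ≤ k ≤ p.
Pump with i = 2: xy^2z = 0^{p+k} 1^p 0^p 1^p, of length 4p+k. Suppose this equals vv. The string starts with 0 and ends with 1, so v does too; thus the boundary between the two copies of v is a 1→0 transition. There is exactly one such transition, at position 2p+k, so |v| = 2p+k and |vv| = 4p+2k ≠ 4p+k since k ≥ 1. So xy^2z ∉ L.
Contradiction. Therefore L is not regular.

0^{p+k} 1^p 0^p 1^p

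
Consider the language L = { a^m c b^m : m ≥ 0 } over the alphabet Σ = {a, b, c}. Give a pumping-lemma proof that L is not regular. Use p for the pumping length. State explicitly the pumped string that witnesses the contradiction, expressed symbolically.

a^{p+k} c b^p

Assume L is regular; let p be its pumping constant.
Take w = a^p c b^p ∈ L with |w| = 2p+1 ≥ p.
The pumping lemma gives a decomposition w = xyz where |xy| ≤ p and y is nonempty.
Because |xy| ≤ p and w begins with p copies of a, we have y = a^k with 1 ≤ k ≤ p.
Pump with i = 2: xy^2z = a^{p+k} c b^p, which would require p+k = p. But k ≥ 1, so xy^2z ∉ L.
Contradiction. Therefore L is not regular.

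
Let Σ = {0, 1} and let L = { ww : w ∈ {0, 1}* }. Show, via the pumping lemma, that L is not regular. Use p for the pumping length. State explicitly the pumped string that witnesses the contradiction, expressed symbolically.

0^{p+k} 1^p 0^p 1^p

Suppose for contradiction that L is regular, and let p be the pumping length.
Take w = 0^p 1^p 0^p 1^p = uu where u = 0^p1^p; then w ∈ L and |w| = 4p ≥ p.
The pumping lemma gives a decomposition w = xyz where |xy| ≤ p and |y| ≥ 1.
Because |xy| ≤ p and w begins with p copies of 0, we have y = 0^k with 1 ≤ k ≤ p.
Pump with i = 2: xy^2z = 0^{p+k} 1^p 0^p 1^p, of length 4p+k. Suppose this equals vv. The string starts with 0 and ends with 1, so v does too; thus the boundary between the two copies of v is a 1→0 transition. There is exactly one such transition, at position 2p+k, so |v| = 2p+k and |vv| = 4p+2k ≠ 4p+k since k ≥ 1. So xy^2z ∉ L.
This contradicts the pumping lemma, so L is not regular.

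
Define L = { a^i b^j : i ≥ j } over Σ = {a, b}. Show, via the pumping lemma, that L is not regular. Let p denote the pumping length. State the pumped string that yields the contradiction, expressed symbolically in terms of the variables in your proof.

Assume L is regular. Let p be the pumping length given by the pumping lemma.
Choose w = a^p b^p ∈ L, with |w| = 2p ≥ p.
By the pumping lemma, w = xyz with |xy| ≤ p and y is nonempty.
Because |xy| ≤ p and w begins with p copies of a, we have y = a^k with 1 ≤ k ≤ p.
Consider xy^0z = xz = a^{p-k} b^p. Since k ≥ 1, the a-count p-k is less than p, so i ≥ j fails; thus xz ∉ L.
This is a contradiction; hence L is not regular.

a^{p-k} b^p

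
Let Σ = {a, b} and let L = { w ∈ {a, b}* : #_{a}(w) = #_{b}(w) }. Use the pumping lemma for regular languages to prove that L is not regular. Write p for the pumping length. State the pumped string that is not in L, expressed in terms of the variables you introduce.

Assume L is regular; let p be its pumping constant.
Choose w = a^p b^p ∈ L with |w| = 2p ≥ p.
The pumping lemma gives a decomposition w = xyz where |xy| ≤ p and y is nonempty.
Since the first p symbols of w are all a's and |xy| ≤ p, y lies entirely in the leading a-block: y = a^k for some k with 1 ≤ k ≤ p.
Pump with i = 2: xy^2z = a^{p+k} b^p has p+k occurrences of a but only p of b. Since k ≥ 1 the counts differ, so xy^2z ∉ L.
This contradicts the pumping lemma, so L is not regular.

a^{p+k} b^p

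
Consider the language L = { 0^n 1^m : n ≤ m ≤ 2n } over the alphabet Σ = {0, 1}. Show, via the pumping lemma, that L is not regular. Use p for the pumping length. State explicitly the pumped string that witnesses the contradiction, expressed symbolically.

Assume L is regular; let p be its pumping constant.
Take w = 0^p 1^p ∈ L (since p ≤ p ≤ 2p), with |w| = 2p ≥ p.
The pumping lemma gives a decomposition w = xyz where |xy| ≤ p and |y| > 0.
Because |xy| ≤ p and w begins with p copies of 0, we have y = 0^k with 1 ≤ k ≤ p.
Pump with i = 2: xy^2z = 0^{p+k} 1^p. Now n = p+k > p = m, so the condition n ≤ m fails. Thus xy^2z ∉ L.
This contradicts the pumping lemma, so L is not regular.

0^{p+k} 1^p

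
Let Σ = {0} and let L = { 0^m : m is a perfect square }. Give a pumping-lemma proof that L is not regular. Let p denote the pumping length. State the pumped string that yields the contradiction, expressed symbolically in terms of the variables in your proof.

0^{p²+k}

Assume L is regular; let p be its pumping constant.
Take w = 0^{p²} ∈ L with |w| = p² ≥ p.
By the pumping lemma, w = xyz with |xy| ≤ p and |y| ≥ 1.
Then y = 0^k for some k with 1 ≤ k ≤ p.
Pump with i = 2: xy^2z = 0^{p²+k}. Since 1 ≤ k ≤ p, p² < p²+k ≤ p²+p < (p+1)², so p²+k lies strictly between consecutive squares and is not a perfect square. So xy^2z ∉ L.
This contradicts the pumping lemma, so L is not regular.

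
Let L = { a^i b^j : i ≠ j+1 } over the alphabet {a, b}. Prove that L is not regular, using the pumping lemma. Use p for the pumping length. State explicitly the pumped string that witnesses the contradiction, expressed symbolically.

a^{p+p!} b^{p+p!-1}

Assume L is regular. Let p be the pumping length given by the pumping lemma.
Choose w = a^p b^{p+p!-1}. Since p ≠ (p+p!-1)+1 = p+p!, w ∈ L; and |w| ≥ p.
Write w = xyz as guaranteed by the lemma, with |xy| ≤ p and y is nonempty.
Because |xy| ≤ p and w begins with p copies of a, we have y = a^k with 1 ≤ k ≤ p.
Since 1 ≤ k ≤ p, k divides p!; set t = 1 + p!/k. Then xy^t z has p + (p!/k)·k = p + p! copies of a. Now the a-count is p+p! and (b-count)+1 = (p+p!-1)+1 = p+p!, so i ≠ j+1 fails. So xy^t z = a^{p+p!} b^{p+p!-1} ∉ L.
This is a contradiction; hence L is not regular.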